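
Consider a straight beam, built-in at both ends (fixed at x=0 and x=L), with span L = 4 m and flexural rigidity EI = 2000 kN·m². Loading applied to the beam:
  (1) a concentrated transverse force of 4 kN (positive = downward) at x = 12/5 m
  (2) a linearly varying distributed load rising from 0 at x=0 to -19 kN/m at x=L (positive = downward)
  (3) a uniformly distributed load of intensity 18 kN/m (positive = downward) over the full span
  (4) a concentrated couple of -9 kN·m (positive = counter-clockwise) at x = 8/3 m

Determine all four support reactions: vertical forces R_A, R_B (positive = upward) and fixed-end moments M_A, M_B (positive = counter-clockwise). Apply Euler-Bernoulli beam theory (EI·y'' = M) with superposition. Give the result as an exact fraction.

Load 1 — point force P=4 kN at a=12/5 m (b=L-a=8/5):
  R_A = Pb²(3a+b)/L³ = 4·(8/5)²·(3·(12/5)+(8/5))/4³ = 176/125 kN
  M_A = Pab²/L² = 4·(12/5)·(8/5)²/4² = 192/125 kN·m
  R_B = Pa²(a+3b)/L³ = 4·(12/5)²·((12/5)+3·(8/5))/4³ = 324/125 kN
  M_B = -Pa²b/L² = -4·(12/5)²·(8/5)/4² = -288/125 kN·m
Load 2 — triangular load w₀=-19 kN/m (0→w₀ over full span):
  R_A = 3w₀L/20 = 3·(-19)·4/20 = -57/5 kN
  M_A = w₀L²/30 = (-19)·4²/30 = -152/15 kN·m
  R_B = 7w₀L/20 = 7·(-19)·4/20 = -133/5 kN
  M_B = -w₀L²/20 = -(-19)·4²/20 = 76/5 kN·m
Load 3 — uniform load w=18 kN/m over full span:
  R_A = wL/2 = 18·4/2 = 36 kN
  M_A = wL²/12 = 18·4²/12 = 24 kN·m
  R_B = wL/2 = 18·4/2 = 36 kN
  M_B = -wL²/12 = -18·4²/12 = -24 kN·m
Load 4 — applied couple M₀=-9 kN·m at a=8/3 m (b=L-a=4/3):
  R_A = 6M₀ab/L³ = 6·(-9)·(8/3)·(4/3)/4³ = -3 kN
  M_A = M₀b(2a-b)/L² = (-9)·(4/3)·(2·(8/3)-(4/3))/4² = -3 kN·m
  R_B = -6M₀ab/L³ = -6·(-9)·(8/3)·(4/3)/4³ = 3 kN
  M_B = M₀a(2b-a)/L² = (-9)·(8/3)·(2·(4/3)-(8/3))/4² = 0 kN·m
Superposition: R_A = 2876/125 kN, M_A = 4651/375 kN·m, R_B = 1874/125 kN, M_B = -1388/125 kN·m

R_A = 2876/125 kN, M_A = 4651/375 kN·m, R_B = 1874/125 kN, M_B = -1388/125 kN·m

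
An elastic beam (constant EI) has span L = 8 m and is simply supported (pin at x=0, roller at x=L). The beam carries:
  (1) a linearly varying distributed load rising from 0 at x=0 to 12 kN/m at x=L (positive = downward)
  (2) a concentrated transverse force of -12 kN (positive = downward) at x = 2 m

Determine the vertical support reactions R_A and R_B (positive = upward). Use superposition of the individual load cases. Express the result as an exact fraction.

R_A = 7 kN, R_B = 29 kN

Load 1 — triangular load w₀=12 kN/m (0→w₀ over full span):
  R_A = w₀L/6 = 12·8/6 = 16 kN
  R_B = w₀L/3 = 12·8/3 = 32 kN
Load 2 — point force P=-12 kN at a=2 m (b=L-a=6):
  R_A = Pb/L = (-12)·6/8 = -9 kN
  R_B = Pa/L = (-12)·2/8 = -3 kN
Superposition: R_A = 7 kN, R_B = 29 kN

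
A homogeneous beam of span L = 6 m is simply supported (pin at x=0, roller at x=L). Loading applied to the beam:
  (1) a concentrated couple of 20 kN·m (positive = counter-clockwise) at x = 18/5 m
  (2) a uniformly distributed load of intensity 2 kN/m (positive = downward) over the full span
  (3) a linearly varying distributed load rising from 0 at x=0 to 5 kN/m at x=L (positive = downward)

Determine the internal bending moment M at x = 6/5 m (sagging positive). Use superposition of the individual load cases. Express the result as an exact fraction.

M(6/5) = 388/25 kN·m

Load 1 — applied couple M₀=20 kN·m at a=18/5 m (b=L-a=12/5):
  M_1 = M₀x/L  [x≤a] = 20·(6/5)/6 = 4 kN·m
Load 2 — uniform load w=2 kN/m over full span:
  M_2 = wx(L-x)/2 = 2·(6/5)·(6-(6/5))/2 = 144/25 kN·m
Load 3 — triangular load w₀=5 kN/m (0→w₀ over full span):
  M_3 = w₀Lx/6 - w₀x³/(6L) = 5·6·(6/5)/6 - 5·(6/5)³/(6·6) = 144/25 kN·m
Superposition: M = Σ M_i = 388/25 kN·m ≈ 15.520000 kN·m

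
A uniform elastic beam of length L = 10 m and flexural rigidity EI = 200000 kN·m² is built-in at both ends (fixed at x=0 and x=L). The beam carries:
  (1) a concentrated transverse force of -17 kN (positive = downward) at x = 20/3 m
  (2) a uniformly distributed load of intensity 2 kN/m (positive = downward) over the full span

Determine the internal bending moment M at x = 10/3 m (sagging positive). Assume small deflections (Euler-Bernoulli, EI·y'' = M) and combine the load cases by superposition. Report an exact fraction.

M(10/3) = 280/81 kN·m

Load 1 — point force P=-17 kN at a=20/3 m (b=L-a=10/3):
  M_1 = Pb²(3a+b)x/L³ - Pab²/L²  [x≤a] = (-17)·(10/3)²·(3·(20/3)+(10/3))·(10/3)/10³ - (-17)·(20/3)·(10/3)²/10² = -170/81 kN·m
Load 2 — uniform load w=2 kN/m over full span:
  M_2 = wLx/2 - wL²/12 - wx²/2 = 2·10·(10/3)/2 - 2·10²/12 - 2·(10/3)²/2 = 50/9 kN·m
Superposition: M = Σ M_i = 280/81 kN·m ≈ 3.456790 kN·m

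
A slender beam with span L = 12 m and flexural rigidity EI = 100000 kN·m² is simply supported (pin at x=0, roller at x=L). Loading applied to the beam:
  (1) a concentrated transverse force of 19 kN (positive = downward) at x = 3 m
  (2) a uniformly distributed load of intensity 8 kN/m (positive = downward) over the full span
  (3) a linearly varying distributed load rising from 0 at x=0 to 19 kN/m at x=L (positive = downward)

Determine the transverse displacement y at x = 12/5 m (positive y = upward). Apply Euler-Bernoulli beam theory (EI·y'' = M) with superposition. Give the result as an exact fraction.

y(12/5) = -95462307/3125000000 m

Load 1 — point force P=19 kN at a=3 m (b=L-a=9):
  y_1 = -Pbx(L²-b²-x²)/(6LEI)  [x≤a] = -19·9·(12/5)·(12²-9²-(12/5)²)/(6·12·100000) = -81567/25000000 m
Load 2 — uniform load w=8 kN/m over full span:
  y_2 = -wx(L³-2Lx²+x³)/(24EI) = -8·(12/5)·(12³-2·12·(12/5)²+(12/5)³)/(24·100000) = -25056/1953125 m
Load 3 — triangular load w₀=19 kN/m (0→w₀ over full span):
  y_3 = -w₀x(7L⁴-10L²x²+3x⁴)/(360LEI) = -19·(12/5)·(7·12⁴-10·12²·(12/5)²+3·(12/5)⁴)/(360·12·100000) = -705888/48828125 m
Superposition: y = Σ y_i = -95462307/3125000000 m ≈ -0.030548 m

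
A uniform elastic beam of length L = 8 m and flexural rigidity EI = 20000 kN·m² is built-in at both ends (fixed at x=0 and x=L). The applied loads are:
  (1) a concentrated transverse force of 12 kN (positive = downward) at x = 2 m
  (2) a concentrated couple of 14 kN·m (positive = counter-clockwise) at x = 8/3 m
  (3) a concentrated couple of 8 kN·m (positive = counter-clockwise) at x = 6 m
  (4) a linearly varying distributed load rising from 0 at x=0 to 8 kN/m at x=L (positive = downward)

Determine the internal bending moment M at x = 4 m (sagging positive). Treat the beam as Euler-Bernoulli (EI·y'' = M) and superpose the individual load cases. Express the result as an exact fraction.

Load 1 — point force P=12 kN at a=2 m (b=L-a=6):
  M_1 = Pa²(a+3b)(L-x)/L³ - Pa²b/L²  [x>a] = 12·2²·(2+3·6)·(8-4)/8³ - 12·2²·6/8² = 3 kN·m
Load 2 — applied couple M₀=14 kN·m at a=8/3 m (b=L-a=16/3):
  M_2 = R_Ax - M_A - M₀  [x>a] with R_A=7/3, M_A=0 = (7/3)·4 - 0 - 14 = -14/3 kN·m
Load 3 — applied couple M₀=8 kN·m at a=6 m (b=L-a=2):
  M_3 = R_Ax - M_A  [x≤a] with R_A=9/8, M_A=5/2 = (9/8)·4 - (5/2) = 2 kN·m
Load 4 — triangular load w₀=8 kN/m (0→w₀ over full span):
  M_4 = 3w₀Lx/20 - w₀L²/30 - w₀x³/(6L) = 3·8·8·4/20 - 8·8²/30 - 8·4³/(6·8) = 32/3 kN·m
Superposition: M = Σ M_i = 11 kN·m ≈ 11.000000 kN·m

M(4) = 11 kN·m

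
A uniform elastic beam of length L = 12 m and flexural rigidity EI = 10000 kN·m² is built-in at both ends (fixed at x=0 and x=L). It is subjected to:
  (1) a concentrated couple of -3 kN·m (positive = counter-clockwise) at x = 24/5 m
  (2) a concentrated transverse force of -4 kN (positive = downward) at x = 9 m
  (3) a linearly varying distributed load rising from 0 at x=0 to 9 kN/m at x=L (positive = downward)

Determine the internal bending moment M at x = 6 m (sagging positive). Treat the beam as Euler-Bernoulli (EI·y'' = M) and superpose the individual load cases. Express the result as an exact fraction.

Load 1 — applied couple M₀=-3 kN·m at a=24/5 m (b=L-a=36/5):
  M_1 = R_Ax - M_A - M₀  [x>a] with R_A=-9/25, M_A=-9/25 = (-9/25)·6 - (-9/25) - (-3) = 6/5 kN·m
Load 2 — point force P=-4 kN at a=9 m (b=L-a=3):
  M_2 = Pb²(3a+b)x/L³ - Pab²/L²  [x≤a] = (-4)·3²·(3·9+3)·6/12³ - (-4)·9·3²/12² = -3/2 kN·m
Load 3 — triangular load w₀=9 kN/m (0→w₀ over full span):
  M_3 = 3w₀Lx/20 - w₀L²/30 - w₀x³/(6L) = 3·9·12·6/20 - 9·12²/30 - 9·6³/(6·12) = 27 kN·m
Superposition: M = Σ M_i = 267/10 kN·m ≈ 26.700000 kN·m

M(6) = 267/10 kN·m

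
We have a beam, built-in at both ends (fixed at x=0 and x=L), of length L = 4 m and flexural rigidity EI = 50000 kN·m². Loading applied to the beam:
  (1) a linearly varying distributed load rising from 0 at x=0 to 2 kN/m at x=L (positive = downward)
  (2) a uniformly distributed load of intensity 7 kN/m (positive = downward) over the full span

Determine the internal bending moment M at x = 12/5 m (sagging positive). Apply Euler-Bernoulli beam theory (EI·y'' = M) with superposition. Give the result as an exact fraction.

M(12/5) = 596/125 kN·m

Load 1 — triangular load w₀=2 kN/m (0→w₀ over full span):
  M_1 = 3w₀Lx/20 - w₀L²/30 - w₀x³/(6L) = 3·2·4·(12/5)/20 - 2·4²/30 - 2·(12/5)³/(6·4) = 248/375 kN·m
Load 2 — uniform load w=7 kN/m over full span:
  M_2 = wLx/2 - wL²/12 - wx²/2 = 7·4·(12/5)/2 - 7·4²/12 - 7·(12/5)²/2 = 308/75 kN·m
Superposition: M = Σ M_i = 596/125 kN·m ≈ 4.768000 kN·m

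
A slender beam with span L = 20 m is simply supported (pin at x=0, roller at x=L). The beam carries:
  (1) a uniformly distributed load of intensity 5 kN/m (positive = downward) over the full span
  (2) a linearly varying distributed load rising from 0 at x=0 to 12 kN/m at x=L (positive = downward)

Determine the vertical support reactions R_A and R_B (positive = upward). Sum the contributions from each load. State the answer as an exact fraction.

R_A = 90 kN, R_B = 130 kN

Load 1 — uniform load w=5 kN/m over full span:
  R_A = wL/2 = 5·20/2 = 50 kN
  R_B = wL/2 = 5·20/2 = 50 kN
Load 2 — triangular load w₀=12 kN/m (0→w₀ over full span):
  R_A = w₀L/6 = 12·20/6 = 40 kN
  R_B = w₀L/3 = 12·20/3 = 80 kN
Superposition: R_A = 90 kN, R_B = 130 kN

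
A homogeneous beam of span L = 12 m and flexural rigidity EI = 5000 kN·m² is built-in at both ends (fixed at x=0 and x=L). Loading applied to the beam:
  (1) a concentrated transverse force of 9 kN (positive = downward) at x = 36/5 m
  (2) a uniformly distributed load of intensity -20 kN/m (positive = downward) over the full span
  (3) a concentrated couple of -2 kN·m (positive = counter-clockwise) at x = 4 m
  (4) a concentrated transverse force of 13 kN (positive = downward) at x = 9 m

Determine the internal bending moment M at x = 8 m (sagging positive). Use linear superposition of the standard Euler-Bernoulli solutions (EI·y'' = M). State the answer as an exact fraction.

Load 1 — point force P=9 kN at a=36/5 m (b=L-a=24/5):
  M_1 = Pa²(a+3b)(L-x)/L³ - Pa²b/L²  [x>a] = 9·(36/5)²·((36/5)+3·(24/5))·(12-8)/12³ - 9·(36/5)²·(24/5)/12² = 972/125 kN·m
Load 2 — uniform load w=-20 kN/m over full span:
  M_2 = wLx/2 - wL²/12 - wx²/2 = (-20)·12·8/2 - (-20)·12²/12 - (-20)·8²/2 = -80 kN·m
Load 3 — applied couple M₀=-2 kN·m at a=4 m (b=L-a=8):
  M_3 = R_Ax - M_A - M₀  [x>a] with R_A=-2/9, M_A=0 = (-2/9)·8 - 0 - (-2) = 2/9 kN·m
Load 4 — point force P=13 kN at a=9 m (b=L-a=3):
  M_4 = Pb²(3a+b)x/L³ - Pab²/L²  [x≤a] = 13·3²·(3·9+3)·8/12³ - 13·9·3²/12² = 143/16 kN·m
Superposition: M = Σ M_i = -1135157/18000 kN·m ≈ -63.064278 kN·m

M(8) = -1135157/18000 kN·m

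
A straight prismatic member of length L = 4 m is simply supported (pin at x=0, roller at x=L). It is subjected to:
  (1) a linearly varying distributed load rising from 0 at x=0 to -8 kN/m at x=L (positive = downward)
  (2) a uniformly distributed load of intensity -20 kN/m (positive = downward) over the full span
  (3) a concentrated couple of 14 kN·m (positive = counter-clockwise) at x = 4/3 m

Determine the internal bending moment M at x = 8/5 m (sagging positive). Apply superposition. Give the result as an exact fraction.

M(8/5) = -6746/125 kN·m

Load 1 — triangular load w₀=-8 kN/m (0→w₀ over full span):
  M_1 = w₀Lx/6 - w₀x³/(6L) = (-8)·4·(8/5)/6 - (-8)·(8/5)³/(6·4) = -896/125 kN·m
Load 2 — uniform load w=-20 kN/m over full span:
  M_2 = wx(L-x)/2 = (-20)·(8/5)·(4-(8/5))/2 = -192/5 kN·m
Load 3 — applied couple M₀=14 kN·m at a=4/3 m (b=L-a=8/3):
  M_3 = M₀x/L - M₀  [x>a] = 14·(8/5)/4 - 14 = -42/5 kN·m
Superposition: M = Σ M_i = -6746/125 kN·m ≈ -53.968000 kN·m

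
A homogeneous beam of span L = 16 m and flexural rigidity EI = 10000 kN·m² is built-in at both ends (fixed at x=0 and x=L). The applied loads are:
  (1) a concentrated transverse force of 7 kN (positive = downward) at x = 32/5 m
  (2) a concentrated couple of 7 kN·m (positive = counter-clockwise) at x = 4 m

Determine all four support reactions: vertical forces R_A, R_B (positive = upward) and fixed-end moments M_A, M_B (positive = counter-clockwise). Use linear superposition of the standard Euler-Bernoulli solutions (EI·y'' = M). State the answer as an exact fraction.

R_A = 80451/16000 kN, M_A = 29631/2000 kN·m, R_B = 31549/16000 kN, M_B = -17129/2000 kN·m

Load 1 — point force P=7 kN at a=32/5 m (b=L-a=48/5):
  R_A = Pb²(3a+b)/L³ = 7·(48/5)²·(3·(32/5)+(48/5))/16³ = 567/125 kN
  M_A = Pab²/L² = 7·(32/5)·(48/5)²/16² = 2016/125 kN·m
  R_B = Pa²(a+3b)/L³ = 7·(32/5)²·((32/5)+3·(48/5))/16³ = 308/125 kN
  M_B = -Pa²b/L² = -7·(32/5)²·(48/5)/16² = -1344/125 kN·m
Load 2 — applied couple M₀=7 kN·m at a=4 m (b=L-a=12):
  R_A = 6M₀ab/L³ = 6·7·4·12/16³ = 63/128 kN
  M_A = M₀b(2a-b)/L² = 7·12·(2·4-12)/16² = -21/16 kN·m
  R_B = -6M₀ab/L³ = -6·7·4·12/16³ = -63/128 kN
  M_B = M₀a(2b-a)/L² = 7·4·(2·12-4)/16² = 35/16 kN·m
Superposition: R_A = 80451/16000 kN, M_A = 29631/2000 kN·m, R_B = 31549/16000 kN, M_B = -17129/2000 kN·m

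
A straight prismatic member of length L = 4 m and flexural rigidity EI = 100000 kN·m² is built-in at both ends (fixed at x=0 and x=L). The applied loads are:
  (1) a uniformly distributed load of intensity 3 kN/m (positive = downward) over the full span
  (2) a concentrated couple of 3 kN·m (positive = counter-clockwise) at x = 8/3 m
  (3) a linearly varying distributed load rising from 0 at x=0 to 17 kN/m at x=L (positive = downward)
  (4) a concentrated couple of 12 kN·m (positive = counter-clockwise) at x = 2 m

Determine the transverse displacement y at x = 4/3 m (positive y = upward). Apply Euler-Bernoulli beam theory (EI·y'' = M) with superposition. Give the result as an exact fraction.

Load 1 — uniform load w=3 kN/m over full span:
  y_1 = -wx²(L-x)²/(24EI) = -3·(4/3)²·(4-(4/3))²/(24·100000) = -4/253125 m
Load 2 — applied couple M₀=3 kN·m at a=8/3 m (b=L-a=4/3):
  y_2 = (R_Ax³/6 - M_Ax²/2)/EI  [x≤a] with R_A=1, M_A=1 = (1·(4/3)³/6 - 1·(4/3)²/2)/100000 = -1/202500 m
Load 3 — triangular load w₀=17 kN/m (0→w₀ over full span):
  y_3 = -w₀x²(L-x)²(x+2L)/(120LEI) = -17·(4/3)²·(4-(4/3))²·((4/3)+2·4)/(120·4·100000) = -476/11390625 m
Load 4 — applied couple M₀=12 kN·m at a=2 m (b=L-a=2):
  y_4 = (R_Ax³/6 - M_Ax²/2)/EI  [x≤a] with R_A=9/2, M_A=3 = ((9/2)·(4/3)³/6 - 3·(4/3)²/2)/100000 = -1/112500 m
Superposition: y = Σ y_i = -1627/22781250 m ≈ -0.000071 m

y(4/3) = -1627/22781250 m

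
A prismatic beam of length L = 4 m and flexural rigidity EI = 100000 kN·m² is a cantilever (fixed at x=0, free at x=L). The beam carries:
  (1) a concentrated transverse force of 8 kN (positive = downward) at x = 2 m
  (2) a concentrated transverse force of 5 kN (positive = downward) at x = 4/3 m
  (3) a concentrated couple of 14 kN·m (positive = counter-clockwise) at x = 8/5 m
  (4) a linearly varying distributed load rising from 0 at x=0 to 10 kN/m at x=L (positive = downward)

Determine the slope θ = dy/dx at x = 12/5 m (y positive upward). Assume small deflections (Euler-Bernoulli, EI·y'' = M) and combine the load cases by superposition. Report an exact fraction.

Load 1 — point force P=8 kN at a=2 m (b=L-a=2):
  θ_1 = -Pa²/(2EI)  [x>a] = -8·2²/(2·100000) = -1/6250 rad
Load 2 — point force P=5 kN at a=4/3 m (b=L-a=8/3):
  θ_2 = -Pa²/(2EI)  [x>a] = -5·(4/3)²/(2·100000) = -1/22500 rad
Load 3 — applied couple M₀=14 kN·m at a=8/5 m (b=L-a=12/5):
  θ_3 = M₀a/EI  [x>a] = 14·(8/5)/100000 = 7/31250 rad
Load 4 — triangular load w₀=10 kN/m (0→w₀ over full span):
  θ_4 = (w₀Lx²/4-w₀L²x/3-w₀x⁴/(24L))/EI = (10·4·(12/5)²/4-10·4²·(12/5)/3-10·(12/5)⁴/(24·4))/100000 = -577/781250 rad
Superposition: θ = Σ θ_i = -10111/14062500 rad ≈ -0.000719 rad

θ(12/5) = -10111/14062500 rad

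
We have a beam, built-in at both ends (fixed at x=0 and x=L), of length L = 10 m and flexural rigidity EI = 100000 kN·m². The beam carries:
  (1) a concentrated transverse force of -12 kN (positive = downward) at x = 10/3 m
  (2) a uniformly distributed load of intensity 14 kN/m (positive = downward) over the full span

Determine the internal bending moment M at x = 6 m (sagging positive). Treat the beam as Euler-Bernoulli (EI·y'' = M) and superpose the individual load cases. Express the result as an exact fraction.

M(6) = 430/9 kN·m

Load 1 — point force P=-12 kN at a=10/3 m (b=L-a=20/3):
  M_1 = Pa²(a+3b)(L-x)/L³ - Pa²b/L²  [x>a] = (-12)·(10/3)²·((10/3)+3·(20/3))·(10-6)/10³ - (-12)·(10/3)²·(20/3)/10² = -32/9 kN·m
Load 2 — uniform load w=14 kN/m over full span:
  M_2 = wLx/2 - wL²/12 - wx²/2 = 14·10·6/2 - 14·10²/12 - 14·6²/2 = 154/3 kN·m
Superposition: M = Σ M_i = 430/9 kN·m ≈ 47.777778 kN·m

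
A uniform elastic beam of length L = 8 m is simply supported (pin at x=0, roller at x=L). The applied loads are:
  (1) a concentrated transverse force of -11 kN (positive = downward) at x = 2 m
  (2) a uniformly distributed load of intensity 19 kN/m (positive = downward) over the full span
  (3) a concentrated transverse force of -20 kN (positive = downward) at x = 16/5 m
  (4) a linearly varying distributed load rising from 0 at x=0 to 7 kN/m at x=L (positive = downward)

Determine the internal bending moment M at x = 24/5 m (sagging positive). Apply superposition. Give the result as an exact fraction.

M(24/5) = 17524/125 kN·m

Load 1 — point force P=-11 kN at a=2 m (b=L-a=6):
  M_1 = Pa(L-x)/L  [x>a] = (-11)·2·(8-(24/5))/8 = -44/5 kN·m
Load 2 — uniform load w=19 kN/m over full span:
  M_2 = wx(L-x)/2 = 19·(24/5)·(8-(24/5))/2 = 3648/25 kN·m
Load 3 — point force P=-20 kN at a=16/5 m (b=L-a=24/5):
  M_3 = Pa(L-x)/L  [x>a] = (-20)·(16/5)·(8-(24/5))/8 = -128/5 kN·m
Load 4 — triangular load w₀=7 kN/m (0→w₀ over full span):
  M_4 = w₀Lx/6 - w₀x³/(6L) = 7·8·(24/5)/6 - 7·(24/5)³/(6·8) = 3584/125 kN·m
Superposition: M = Σ M_i = 17524/125 kN·m ≈ 140.192000 kN·m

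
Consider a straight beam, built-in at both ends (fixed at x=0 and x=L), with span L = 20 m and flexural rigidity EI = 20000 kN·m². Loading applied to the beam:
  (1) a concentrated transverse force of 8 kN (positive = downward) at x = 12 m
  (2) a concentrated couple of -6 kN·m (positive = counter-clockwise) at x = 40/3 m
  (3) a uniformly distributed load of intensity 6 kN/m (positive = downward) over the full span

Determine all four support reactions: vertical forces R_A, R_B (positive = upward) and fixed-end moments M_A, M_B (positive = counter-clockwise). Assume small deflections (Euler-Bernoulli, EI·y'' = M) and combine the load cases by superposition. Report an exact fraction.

Load 1 — point force P=8 kN at a=12 m (b=L-a=8):
  R_A = Pb²(3a+b)/L³ = 8·8²·(3·12+8)/20³ = 352/125 kN
  M_A = Pab²/L² = 8·12·8²/20² = 384/25 kN·m
  R_B = Pa²(a+3b)/L³ = 8·12²·(12+3·8)/20³ = 648/125 kN
  M_B = -Pa²b/L² = -8·12²·8/20² = -576/25 kN·m
Load 2 — applied couple M₀=-6 kN·m at a=40/3 m (b=L-a=20/3):
  R_A = 6M₀ab/L³ = 6·(-6)·(40/3)·(20/3)/20³ = -2/5 kN
  M_A = M₀b(2a-b)/L² = (-6)·(20/3)·(2·(40/3)-(20/3))/20² = -2 kN·m
  R_B = -6M₀ab/L³ = -6·(-6)·(40/3)·(20/3)/20³ = 2/5 kN
  M_B = M₀a(2b-a)/L² = (-6)·(40/3)·(2·(20/3)-(40/3))/20² = 0 kN·m
Load 3 — uniform load w=6 kN/m over full span:
  R_A = wL/2 = 6·20/2 = 60 kN
  M_A = wL²/12 = 6·20²/12 = 200 kN·m
  R_B = wL/2 = 6·20/2 = 60 kN
  M_B = -wL²/12 = -6·20²/12 = -200 kN·m
Superposition: R_A = 7802/125 kN, M_A = 5334/25 kN·m, R_B = 8198/125 kN, M_B = -5576/25 kN·m

R_A = 7802/125 kN, M_A = 5334/25 kN·m, R_B = 8198/125 kN, M_B = -5576/25 kN·m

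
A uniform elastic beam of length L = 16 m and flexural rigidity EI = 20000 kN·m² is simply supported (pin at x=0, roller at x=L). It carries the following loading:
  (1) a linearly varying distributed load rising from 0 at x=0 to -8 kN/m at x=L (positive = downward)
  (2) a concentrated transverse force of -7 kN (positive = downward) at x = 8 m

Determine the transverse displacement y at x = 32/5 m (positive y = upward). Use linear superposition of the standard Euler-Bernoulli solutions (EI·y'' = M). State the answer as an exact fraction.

Load 1 — triangular load w₀=-8 kN/m (0→w₀ over full span):
  y_1 = -w₀x(7L⁴-10L²x²+3x⁴)/(360LEI) = -(-8)·(32/5)·(7·16⁴-10·16²·(32/5)²+3·(32/5)⁴)/(360·16·20000) = 4673536/29296875 m
Load 2 — point force P=-7 kN at a=8 m (b=L-a=8):
  y_2 = -Pbx(L²-b²-x²)/(6LEI)  [x≤a] = -(-7)·8·(32/5)·(16²-8²-(32/5)²)/(6·16·20000) = 6608/234375 m
Superposition: y = Σ y_i = 5499536/29296875 m ≈ 0.187717 m

y(32/5) = 5499536/29296875 m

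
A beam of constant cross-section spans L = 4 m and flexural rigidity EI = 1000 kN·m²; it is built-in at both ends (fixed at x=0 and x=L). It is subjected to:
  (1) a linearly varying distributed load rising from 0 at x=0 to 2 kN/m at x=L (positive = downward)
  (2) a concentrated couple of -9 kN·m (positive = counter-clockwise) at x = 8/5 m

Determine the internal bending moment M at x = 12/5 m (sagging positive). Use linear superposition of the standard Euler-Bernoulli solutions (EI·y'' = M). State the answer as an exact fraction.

M(12/5) = 1112/375 kN·m

Load 1 — triangular load w₀=2 kN/m (0→w₀ over full span):
  M_1 = 3w₀Lx/20 - w₀L²/30 - w₀x³/(6L) = 3·2·4·(12/5)/20 - 2·4²/30 - 2·(12/5)³/(6·4) = 248/375 kN·m
Load 2 — applied couple M₀=-9 kN·m at a=8/5 m (b=L-a=12/5):
  M_2 = R_Ax - M_A - M₀  [x>a] with R_A=-81/25, M_A=-27/25 = (-81/25)·(12/5) - (-27/25) - (-9) = 288/125 kN·m
Superposition: M = Σ M_i = 1112/375 kN·m ≈ 2.965333 kN·m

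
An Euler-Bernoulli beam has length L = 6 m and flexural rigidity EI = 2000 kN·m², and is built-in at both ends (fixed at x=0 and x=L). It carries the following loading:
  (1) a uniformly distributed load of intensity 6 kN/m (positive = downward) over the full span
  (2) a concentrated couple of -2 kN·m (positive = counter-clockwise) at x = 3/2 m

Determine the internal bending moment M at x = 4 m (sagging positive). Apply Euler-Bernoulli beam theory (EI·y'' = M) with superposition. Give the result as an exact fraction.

Load 1 — uniform load w=6 kN/m over full span:
  M_1 = wLx/2 - wL²/12 - wx²/2 = 6·6·4/2 - 6·6²/12 - 6·4²/2 = 6 kN·m
Load 2 — applied couple M₀=-2 kN·m at a=3/2 m (b=L-a=9/2):
  M_2 = R_Ax - M_A - M₀  [x>a] with R_A=-3/8, M_A=3/8 = (-3/8)·4 - (3/8) - (-2) = 1/8 kN·m
Superposition: M = Σ M_i = 49/8 kN·m ≈ 6.125000 kN·m

M(4) = 49/8 kN·m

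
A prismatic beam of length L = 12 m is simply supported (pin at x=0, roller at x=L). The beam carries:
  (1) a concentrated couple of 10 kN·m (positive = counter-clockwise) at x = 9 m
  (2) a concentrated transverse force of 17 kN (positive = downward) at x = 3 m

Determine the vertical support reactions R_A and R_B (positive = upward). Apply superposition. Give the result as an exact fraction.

R_A = 163/12 kN, R_B = 41/12 kN

Load 1 — applied couple M₀=10 kN·m at a=9 m (b=L-a=3):
  R_A = M₀/L = 10/12 = 5/6 kN
  R_B = -M₀/L = -10/12 = -5/6 kN
Load 2 — point force P=17 kN at a=3 m (b=L-a=9):
  R_A = Pb/L = 17·9/12 = 51/4 kN
  R_B = Pa/L = 17·3/12 = 17/4 kN
Superposition: R_A = 163/12 kN, R_B = 41/12 kN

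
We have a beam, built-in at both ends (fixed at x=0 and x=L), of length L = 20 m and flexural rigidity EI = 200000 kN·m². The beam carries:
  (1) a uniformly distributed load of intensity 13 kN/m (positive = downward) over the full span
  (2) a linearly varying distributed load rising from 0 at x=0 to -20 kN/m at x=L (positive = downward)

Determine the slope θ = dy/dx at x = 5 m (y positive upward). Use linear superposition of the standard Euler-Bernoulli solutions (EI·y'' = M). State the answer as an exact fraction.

Load 1 — uniform load w=13 kN/m over full span:
  θ_1 = -wx(L-x)(L-2x)/(12EI) = -13·5·(20-5)·(20-2·5)/(12·200000) = -13/3200 rad
Load 2 — triangular load w₀=-20 kN/m (0→w₀ over full span):
  θ_2 = -w₀(2x(L-x)(L-2x)(x+2L)+x²(L-x)²)/(120LEI) = -(-20)·(2·5·(20-5)·(20-2·5)·(5+2·20)+5²·(20-5)²)/(120·20·200000) = 39/12800 rad
Superposition: θ = Σ θ_i = -13/12800 rad ≈ -0.001016 rad

θ(5) = -13/12800 rad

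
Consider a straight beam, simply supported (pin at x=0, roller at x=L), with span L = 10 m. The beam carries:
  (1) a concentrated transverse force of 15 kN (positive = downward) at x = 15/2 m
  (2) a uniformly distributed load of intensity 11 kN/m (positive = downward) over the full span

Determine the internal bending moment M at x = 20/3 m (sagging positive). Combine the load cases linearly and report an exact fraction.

M(20/3) = 1325/9 kN·m

Load 1 — point force P=15 kN at a=15/2 m (b=L-a=5/2):
  M_1 = Pbx/L  [x≤a] = 15·(5/2)·(20/3)/10 = 25 kN·m
Load 2 — uniform load w=11 kN/m over full span:
  M_2 = wx(L-x)/2 = 11·(20/3)·(10-(20/3))/2 = 1100/9 kN·m
Superposition: M = Σ M_i = 1325/9 kN·m ≈ 147.222222 kN·m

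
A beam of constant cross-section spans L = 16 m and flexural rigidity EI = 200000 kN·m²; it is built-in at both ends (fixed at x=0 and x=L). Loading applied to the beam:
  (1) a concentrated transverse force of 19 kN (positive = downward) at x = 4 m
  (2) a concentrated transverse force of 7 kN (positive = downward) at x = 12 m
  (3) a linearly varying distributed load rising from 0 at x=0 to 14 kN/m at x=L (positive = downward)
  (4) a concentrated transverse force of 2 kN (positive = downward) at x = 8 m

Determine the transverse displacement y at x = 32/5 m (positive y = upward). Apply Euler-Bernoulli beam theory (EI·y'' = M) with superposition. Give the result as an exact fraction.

Load 1 — point force P=19 kN at a=4 m (b=L-a=12):
  y_1 = -Pa²(L-x)²(3bL-(3b+a)(L-x))/(6L³EI)  [x>a] = -19·4²·(16-(32/5))²·(3·12·16-(3·12+4)·(16-(32/5)))/(6·16³·200000) = -171/156250 m
Load 2 — point force P=7 kN at a=12 m (b=L-a=4):
  y_2 = -Pb²x²(3aL-(3a+b)x)/(6L³EI)  [x≤a] = -7·4²·(32/5)²·(3·12·16-(3·12+4)·(32/5))/(6·16³·200000) = -14/46875 m
Load 3 — triangular load w₀=14 kN/m (0→w₀ over full span):
  y_3 = -w₀x²(L-x)²(x+2L)/(120LEI) = -14·(32/5)²·(16-(32/5))²·((32/5)+2·16)/(120·16·200000) = -258048/48828125 m
Load 4 — point force P=2 kN at a=8 m (b=L-a=8):
  y_4 = -Pb²x²(3aL-(3a+b)x)/(6L³EI)  [x≤a] = -2·8²·(32/5)²·(3·8·16-(3·8+8)·(32/5))/(6·16³·200000) = -224/1171875 m
Superposition: y = Σ y_i = -2012413/292968750 m ≈ -0.006869 m

y(32/5) = -2012413/292968750 m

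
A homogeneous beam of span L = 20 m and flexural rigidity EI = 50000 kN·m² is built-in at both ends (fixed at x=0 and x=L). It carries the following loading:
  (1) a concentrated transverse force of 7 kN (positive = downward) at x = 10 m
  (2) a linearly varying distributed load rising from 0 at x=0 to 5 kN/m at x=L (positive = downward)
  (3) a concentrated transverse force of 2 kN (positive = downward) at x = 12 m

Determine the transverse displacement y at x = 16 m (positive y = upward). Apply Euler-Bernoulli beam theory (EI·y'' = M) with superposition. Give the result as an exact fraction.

y(16) = -57449/4687500 m

Load 1 — point force P=7 kN at a=10 m (b=L-a=10):
  y_1 = -Pa²(L-x)²(3bL-(3b+a)(L-x))/(6L³EI)  [x>a] = -7·10²·(20-16)²·(3·10·20-(3·10+10)·(20-16))/(6·20³·50000) = -77/37500 m
Load 2 — triangular load w₀=5 kN/m (0→w₀ over full span):
  y_2 = -w₀x²(L-x)²(x+2L)/(120LEI) = -5·16²·(20-16)²·(16+2·20)/(120·20·50000) = -448/46875 m
Load 3 — point force P=2 kN at a=12 m (b=L-a=8):
  y_3 = -Pa²(L-x)²(3bL-(3b+a)(L-x))/(6L³EI)  [x>a] = -2·12²·(20-16)²·(3·8·20-(3·8+12)·(20-16))/(6·20³·50000) = -252/390625 m
Superposition: y = Σ y_i = -57449/4687500 m ≈ -0.012256 m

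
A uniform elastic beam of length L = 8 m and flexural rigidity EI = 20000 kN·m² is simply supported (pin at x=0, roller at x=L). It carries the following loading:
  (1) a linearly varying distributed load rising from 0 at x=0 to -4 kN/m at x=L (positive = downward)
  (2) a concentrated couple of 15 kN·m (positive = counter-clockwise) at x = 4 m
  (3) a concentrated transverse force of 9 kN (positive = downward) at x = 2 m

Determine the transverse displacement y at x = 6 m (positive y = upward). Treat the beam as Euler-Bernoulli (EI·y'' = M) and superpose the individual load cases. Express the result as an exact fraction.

y(6) = 269/120000 m

Load 1 — triangular load w₀=-4 kN/m (0→w₀ over full span):
  y_1 = -w₀x(7L⁴-10L²x²+3x⁴)/(360LEI) = -(-4)·6·(7·8⁴-10·8²·6²+3·6⁴)/(360·8·20000) = 119/30000 m
Load 2 — applied couple M₀=15 kN·m at a=4 m (b=L-a=4):
  y_2 = (M₀x³/(6L)-M₀(x-a)²/2+C₁x)/EI  [x>a] with C₁=M₀(3b²-L²)/(6L)=-5 = (15·6³/(6·8)-15·(6-4)²/2+(-5)·6)/20000 = 3/8000 m
Load 3 — point force P=9 kN at a=2 m (b=L-a=6):
  y_3 = -Pa(L-x)(2Lx-a²-x²)/(6LEI)  [x>a] = -9·2·(8-6)·(2·8·6-2²-6²)/(6·8·20000) = -21/10000 m
Superposition: y = Σ y_i = 269/120000 m ≈ 0.002242 m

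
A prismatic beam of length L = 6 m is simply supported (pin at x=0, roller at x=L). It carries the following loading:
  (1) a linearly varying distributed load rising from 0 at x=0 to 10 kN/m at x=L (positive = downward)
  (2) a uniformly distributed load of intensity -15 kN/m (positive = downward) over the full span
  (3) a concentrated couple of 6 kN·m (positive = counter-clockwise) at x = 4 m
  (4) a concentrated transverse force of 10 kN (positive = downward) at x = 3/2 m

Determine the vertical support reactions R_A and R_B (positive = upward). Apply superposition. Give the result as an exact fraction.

Load 1 — triangular load w₀=10 kN/m (0→w₀ over full span):
  R_A = w₀L/6 = 10·6/6 = 10 kN
  R_B = w₀L/3 = 10·6/3 = 20 kN
Load 2 — uniform load w=-15 kN/m over full span:
  R_A = wL/2 = (-15)·6/2 = -45 kN
  R_B = wL/2 = (-15)·6/2 = -45 kN
Load 3 — applied couple M₀=6 kN·m at a=4 m (b=L-a=2):
  R_A = M₀/L = 6/6 = 1 kN
  R_B = -M₀/L = -6/6 = -1 kN
Load 4 — point force P=10 kN at a=3/2 m (b=L-a=9/2):
  R_A = Pb/L = 10·(9/2)/6 = 15/2 kN
  R_B = Pa/L = 10·(3/2)/6 = 5/2 kN
Superposition: R_A = -53/2 kN, R_B = -47/2 kN

R_A = -53/2 kN, R_B = -47/2 kN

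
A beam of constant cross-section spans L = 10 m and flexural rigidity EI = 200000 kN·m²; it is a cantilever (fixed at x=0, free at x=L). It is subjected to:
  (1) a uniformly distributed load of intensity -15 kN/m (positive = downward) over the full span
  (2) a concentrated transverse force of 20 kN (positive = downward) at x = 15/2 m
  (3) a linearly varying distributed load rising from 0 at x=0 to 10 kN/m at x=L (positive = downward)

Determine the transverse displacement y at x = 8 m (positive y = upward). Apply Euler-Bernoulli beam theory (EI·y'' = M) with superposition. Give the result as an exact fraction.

Load 1 — uniform load w=-15 kN/m over full span:
  y_1 = -wx²(x²-4Lx+6L²)/(24EI) = -(-15)·8²·(8²-4·10·8+6·10²)/(24·200000) = 43/625 m
Load 2 — point force P=20 kN at a=15/2 m (b=L-a=5/2):
  y_2 = -Pa²(3x-a)/(6EI)  [x>a] = -20·(15/2)²·(3·8-(15/2))/(6·200000) = -99/6400 m
Load 3 — triangular load w₀=10 kN/m (0→w₀ over full span):
  y_3 = (w₀Lx³/12-w₀L²x²/6-w₀x⁵/(120L))/EI = (10·10·8³/12-10·10²·8²/6-10·8⁵/(120·10))/200000 = -1564/46875 m
Superposition: y = Σ y_i = 239591/12000000 m ≈ 0.019966 m

y(8) = 239591/12000000 m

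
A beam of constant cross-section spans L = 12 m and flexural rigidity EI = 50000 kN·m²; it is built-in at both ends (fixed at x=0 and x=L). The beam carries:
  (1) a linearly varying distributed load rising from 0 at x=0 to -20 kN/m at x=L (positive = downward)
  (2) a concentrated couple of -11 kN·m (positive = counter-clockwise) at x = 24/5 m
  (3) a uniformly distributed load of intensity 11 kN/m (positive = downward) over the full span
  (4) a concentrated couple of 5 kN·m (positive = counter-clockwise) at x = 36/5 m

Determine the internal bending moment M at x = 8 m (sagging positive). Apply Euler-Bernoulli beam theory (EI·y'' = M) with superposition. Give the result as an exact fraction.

M(8) = -1309/225 kN·m

Load 1 — triangular load w₀=-20 kN/m (0→w₀ over full span):
  M_1 = 3w₀Lx/20 - w₀L²/30 - w₀x³/(6L) = 3·(-20)·12·8/20 - (-20)·12²/30 - (-20)·8³/(6·12) = -448/9 kN·m
Load 2 — applied couple M₀=-11 kN·m at a=24/5 m (b=L-a=36/5):
  M_2 = R_Ax - M_A - M₀  [x>a] with R_A=-33/25, M_A=-33/25 = (-33/25)·8 - (-33/25) - (-11) = 44/25 kN·m
Load 3 — uniform load w=11 kN/m over full span:
  M_3 = wLx/2 - wL²/12 - wx²/2 = 11·12·8/2 - 11·12²/12 - 11·8²/2 = 44 kN·m
Load 4 — applied couple M₀=5 kN·m at a=36/5 m (b=L-a=24/5):
  M_4 = R_Ax - M_A - M₀  [x>a] with R_A=3/5, M_A=8/5 = (3/5)·8 - (8/5) - 5 = -9/5 kN·m
Superposition: M = Σ M_i = -1309/225 kN·m ≈ -5.817778 kN·m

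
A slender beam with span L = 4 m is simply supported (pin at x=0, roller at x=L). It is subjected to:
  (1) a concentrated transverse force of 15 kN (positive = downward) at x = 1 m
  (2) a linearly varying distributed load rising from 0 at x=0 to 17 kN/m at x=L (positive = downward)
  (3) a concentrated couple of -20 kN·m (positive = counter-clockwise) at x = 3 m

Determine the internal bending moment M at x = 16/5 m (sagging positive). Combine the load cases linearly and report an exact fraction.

M(16/5) = 2507/125 kN·m

Load 1 — point force P=15 kN at a=1 m (b=L-a=3):
  M_1 = Pa(L-x)/L  [x>a] = 15·1·(4-(16/5))/4 = 3 kN·m
Load 2 — triangular load w₀=17 kN/m (0→w₀ over full span):
  M_2 = w₀Lx/6 - w₀x³/(6L) = 17·4·(16/5)/6 - 17·(16/5)³/(6·4) = 1632/125 kN·m
Load 3 — applied couple M₀=-20 kN·m at a=3 m (b=L-a=1):
  M_3 = M₀x/L - M₀  [x>a] = (-20)·(16/5)/4 - (-20) = 4 kN·m
Superposition: M = Σ M_i = 2507/125 kN·m ≈ 20.056000 kN·m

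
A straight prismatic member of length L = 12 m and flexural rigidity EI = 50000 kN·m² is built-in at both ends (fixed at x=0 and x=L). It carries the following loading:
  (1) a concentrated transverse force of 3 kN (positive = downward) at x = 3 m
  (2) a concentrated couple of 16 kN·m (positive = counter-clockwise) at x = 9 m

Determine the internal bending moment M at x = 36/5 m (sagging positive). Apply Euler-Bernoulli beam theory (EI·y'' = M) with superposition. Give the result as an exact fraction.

Load 1 — point force P=3 kN at a=3 m (b=L-a=9):
  M_1 = Pa²(a+3b)(L-x)/L³ - Pa²b/L²  [x>a] = 3·3²·(3+3·9)·(12-(36/5))/12³ - 3·3²·9/12² = 9/16 kN·m
Load 2 — applied couple M₀=16 kN·m at a=9 m (b=L-a=3):
  M_2 = R_Ax - M_A  [x≤a] with R_A=3/2, M_A=5 = (3/2)·(36/5) - 5 = 29/5 kN·m
Superposition: M = Σ M_i = 509/80 kN·m ≈ 6.362500 kN·m

M(36/5) = 509/80 kN·m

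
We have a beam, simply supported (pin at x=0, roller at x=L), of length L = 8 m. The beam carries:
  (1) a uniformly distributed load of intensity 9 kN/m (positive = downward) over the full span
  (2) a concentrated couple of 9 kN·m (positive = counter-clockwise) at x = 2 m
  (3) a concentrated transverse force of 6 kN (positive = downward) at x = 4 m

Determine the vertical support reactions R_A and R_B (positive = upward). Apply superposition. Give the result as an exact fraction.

Load 1 — uniform load w=9 kN/m over full span:
  R_A = wL/2 = 9·8/2 = 36 kN
  R_B = wL/2 = 9·8/2 = 36 kN
Load 2 — applied couple M₀=9 kN·m at a=2 m (b=L-a=6):
  R_A = M₀/L = 9/8 kN
  R_B = -M₀/L = -9/8 kN
Load 3 — point force P=6 kN at a=4 m (b=L-a=4):
  R_A = Pb/L = 6·4/8 = 3 kN
  R_B = Pa/L = 6·4/8 = 3 kN
Superposition: R_A = 321/8 kN, R_B = 303/8 kN

R_A = 321/8 kN, R_B = 303/8 kN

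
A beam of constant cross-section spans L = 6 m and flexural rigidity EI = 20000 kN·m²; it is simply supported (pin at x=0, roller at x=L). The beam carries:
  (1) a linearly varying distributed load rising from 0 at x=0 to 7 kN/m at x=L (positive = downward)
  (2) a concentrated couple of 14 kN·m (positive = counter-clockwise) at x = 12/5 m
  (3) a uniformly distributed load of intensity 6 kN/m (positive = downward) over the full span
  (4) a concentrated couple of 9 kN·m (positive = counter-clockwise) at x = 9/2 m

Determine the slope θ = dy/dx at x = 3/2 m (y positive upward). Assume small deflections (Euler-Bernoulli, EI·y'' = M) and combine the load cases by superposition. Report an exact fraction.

Load 1 — triangular load w₀=7 kN/m (0→w₀ over full span):
  θ_1 = -w₀(7L⁴-30L²x²+15x⁴)/(360LEI) = -7·(7·6⁴-30·6²·(3/2)²+15·(3/2)⁴)/(360·6·20000) = -27867/25600000 rad
Load 2 — applied couple M₀=14 kN·m at a=12/5 m (b=L-a=18/5):
  θ_2 = (M₀x²/(2L)+C₁)/EI  [x≤a] with C₁=M₀(3b²-L²)/(6L)=28/25 = (14·(3/2)²/(2·6)+(28/25))/20000 = 749/4000000 rad
Load 3 — uniform load w=6 kN/m over full span:
  θ_3 = -w(L³-6Lx²+4x³)/(24EI) = -6·(6³-6·6·(3/2)²+4·(3/2)³)/(24·20000) = -297/160000 rad
Load 4 — applied couple M₀=9 kN·m at a=9/2 m (b=L-a=3/2):
  θ_4 = (M₀x²/(2L)+C₁)/EI  [x≤a] with C₁=M₀(3b²-L²)/(6L)=-117/16 = (9·(3/2)²/(2·6)+(-117/16))/20000 = -9/32000 rad
Superposition: θ = Σ θ_i = -388967/128000000 rad ≈ -0.003039 rad

θ(3/2) = -388967/128000000 rad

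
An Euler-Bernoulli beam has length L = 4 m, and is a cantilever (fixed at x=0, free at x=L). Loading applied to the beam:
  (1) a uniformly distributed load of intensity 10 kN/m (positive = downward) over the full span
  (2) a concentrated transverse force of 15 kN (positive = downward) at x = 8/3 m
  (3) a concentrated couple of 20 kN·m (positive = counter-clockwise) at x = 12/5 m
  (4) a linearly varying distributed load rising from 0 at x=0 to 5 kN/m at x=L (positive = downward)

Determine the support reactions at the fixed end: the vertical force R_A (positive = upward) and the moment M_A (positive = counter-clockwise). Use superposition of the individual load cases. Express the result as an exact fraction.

Load 1 — uniform load w=10 kN/m over full span:
  R_A = wL = 10·4 = 40 kN
  M_A = wL²/2 = 10·4²/2 = 80 kN·m
Load 2 — point force P=15 kN at a=8/3 m (b=L-a=4/3):
  R_A = P = 15 kN
  M_A = Pa = 15·(8/3) = 40 kN·m
Load 3 — applied couple M₀=20 kN·m at a=12/5 m (b=L-a=8/5):
  R_A = 0 kN
  M_A = -M₀ = -20 kN·m
Load 4 — triangular load w₀=5 kN/m (0→w₀ over full span):
  R_A = w₀L/2 = 5·4/2 = 10 kN
  M_A = w₀L²/3 = 5·4²/3 = 80/3 kN·m
Superposition: R_A = 65 kN, M_A = 380/3 kN·m

R_A = 65 kN, M_A = 380/3 kN·m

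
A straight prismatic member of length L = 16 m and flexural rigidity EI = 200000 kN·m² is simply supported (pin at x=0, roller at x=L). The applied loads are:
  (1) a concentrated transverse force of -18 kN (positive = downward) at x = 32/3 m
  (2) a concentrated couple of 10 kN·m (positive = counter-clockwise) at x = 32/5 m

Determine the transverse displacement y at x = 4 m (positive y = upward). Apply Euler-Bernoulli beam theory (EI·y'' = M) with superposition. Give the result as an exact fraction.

y(4) = 9691/2250000 m

Load 1 — point force P=-18 kN at a=32/3 m (b=L-a=16/3):
  y_1 = -Pbx(L²-b²-x²)/(6LEI)  [x≤a] = -(-18)·(16/3)·4·(16²-(16/3)²-4²)/(6·16·200000) = 119/28125 m
Load 2 — applied couple M₀=10 kN·m at a=32/5 m (b=L-a=48/5):
  y_2 = (M₀x³/(6L)+C₁x)/EI  [x≤a] with C₁=M₀(3b²-L²)/(6L)=32/15 = (10·4³/(6·16)+(32/15)·4)/200000 = 19/250000 m
Superposition: y = Σ y_i = 9691/2250000 m ≈ 0.004307 m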